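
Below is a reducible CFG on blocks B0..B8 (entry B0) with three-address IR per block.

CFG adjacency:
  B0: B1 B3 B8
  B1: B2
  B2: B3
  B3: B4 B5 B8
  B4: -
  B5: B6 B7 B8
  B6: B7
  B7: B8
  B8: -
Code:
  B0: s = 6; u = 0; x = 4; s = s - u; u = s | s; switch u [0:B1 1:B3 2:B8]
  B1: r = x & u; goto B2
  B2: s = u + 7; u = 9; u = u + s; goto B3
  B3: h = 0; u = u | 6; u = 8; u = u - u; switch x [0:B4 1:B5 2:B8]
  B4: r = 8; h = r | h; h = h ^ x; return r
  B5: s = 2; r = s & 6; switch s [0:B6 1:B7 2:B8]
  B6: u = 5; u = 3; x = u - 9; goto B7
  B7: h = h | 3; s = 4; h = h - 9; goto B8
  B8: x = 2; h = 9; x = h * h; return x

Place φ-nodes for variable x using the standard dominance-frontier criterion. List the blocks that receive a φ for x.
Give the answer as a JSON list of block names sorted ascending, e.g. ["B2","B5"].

Answer: ["B7", "B8"]

Analysis:
idom tree: B1←B0 B2←B1 B3←B0 B4←B3 B5←B3 B6←B5 B7←B5 B8←B0
Dom∩ at merges:
  B3: preds {B0,B2}: {B0} ∩ {B0,B1,B2} = {B0}; idom=B0
  B7: preds {B5,B6}: {B0,B3,B5} ∩ {B0,B3,B5,B6} = {B0,B3,B5}; idom=B5
  B8: preds {B0,B3,B5,B7}: {B0} ∩ {B0,B3} ∩ {B0,B3,B5} ∩ {B0,B3,B5,B7} = {B0}; idom=B0

Frontier:
  B3←B0: walk · to B0
  B3←B2: walk B2→B1 to B0
  B7←B5: walk · to B5
  B7←B6: walk B6 to B5
  B8←B0: walk · to B0
  B8←B3: walk B3 to B0
  B8←B5: walk B5→B3 to B0
  B8←B7: walk B7→B5→B3 to B0
  B0: DF=∅
  B1: DF={B3}
  B2: DF={B3}
  B3: DF={B8}
  B4: DF=∅
  B5: DF={B8}
  B6: DF={B7}
  B7: DF={B8}
  B8: DF=∅

φ for x: defs {B0,B6,B8}
  DF⁺ = {B7,B8}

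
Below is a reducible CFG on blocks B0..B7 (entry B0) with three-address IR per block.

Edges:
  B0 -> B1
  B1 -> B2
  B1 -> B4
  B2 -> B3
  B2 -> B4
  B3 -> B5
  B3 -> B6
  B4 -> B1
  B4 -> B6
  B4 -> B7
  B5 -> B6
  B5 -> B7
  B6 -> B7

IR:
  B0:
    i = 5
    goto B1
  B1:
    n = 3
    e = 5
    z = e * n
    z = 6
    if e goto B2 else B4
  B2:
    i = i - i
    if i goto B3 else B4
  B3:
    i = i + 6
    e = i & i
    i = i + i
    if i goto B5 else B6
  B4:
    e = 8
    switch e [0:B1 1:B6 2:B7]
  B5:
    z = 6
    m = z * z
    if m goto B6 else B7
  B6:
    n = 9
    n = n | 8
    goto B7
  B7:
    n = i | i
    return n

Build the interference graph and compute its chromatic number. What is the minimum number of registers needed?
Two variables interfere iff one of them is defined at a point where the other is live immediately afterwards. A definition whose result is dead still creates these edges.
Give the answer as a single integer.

Answer: 3

Derivation:
Block summaries:
  B0: {i} / ∅
  B1: {e,n,z} / ∅
  B2: {i} / {i}
  B3: {e,i} / {i}
  B4: {e} / ∅
  B5: {m,z} / ∅
  B6: {n} / ∅
  B7: {n} / {i}

Backward fixpoint:
  B0 li=∅ lo={i}
  B1 li={i} lo={i}
  B2 li={i} lo={i}
  B3 li={i} lo={i}
  B4 li={i} lo={i}
  B5 li={i} lo={i}
  B6 li={i} lo={i}
  B7 li={i} lo=∅

Interference:
  e: {i,n,z}
  i: {e,m,n,z}
  m: {i}
  n: {e,i}
  z: {e,i}

Colouring:
  {e,i,n} pairwise interfere (3-clique) ⇒ χ ≥ 3
  assign e→r1 i→r0 m→r1 n→r2 z→r2 — no edge inside a register ⇒ χ ≤ 3
  χ = 3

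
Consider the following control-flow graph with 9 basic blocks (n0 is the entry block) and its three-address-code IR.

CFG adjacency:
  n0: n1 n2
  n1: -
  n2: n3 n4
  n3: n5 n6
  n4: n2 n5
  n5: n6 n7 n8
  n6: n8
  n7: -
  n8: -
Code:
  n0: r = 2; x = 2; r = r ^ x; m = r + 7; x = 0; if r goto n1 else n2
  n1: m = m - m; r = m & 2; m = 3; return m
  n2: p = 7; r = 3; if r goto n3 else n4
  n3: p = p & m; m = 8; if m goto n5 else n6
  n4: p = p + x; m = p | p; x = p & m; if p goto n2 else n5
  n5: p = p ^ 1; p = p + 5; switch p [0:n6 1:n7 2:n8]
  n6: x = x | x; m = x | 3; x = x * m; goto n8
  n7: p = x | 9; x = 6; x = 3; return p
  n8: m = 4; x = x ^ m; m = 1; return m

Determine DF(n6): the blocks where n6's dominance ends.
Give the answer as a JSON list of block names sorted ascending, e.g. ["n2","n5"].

idom tree: n1←n0 n2←n0 n3←n2 n4←n2 n5←n2 n6←n2 n7←n5 n8←n2
Join-block Dom:
  n2: preds {n0,n4}: {n0} ∩ {n0,n2,n4} = {n0}; idom=n0
  n5: preds {n3,n4}: {n0,n2,n3} ∩ {n0,n2,n4} = {n0,n2}; idom=n2
  n6: preds {n3,n5}: {n0,n2,n3} ∩ {n0,n2,n5} = {n0,n2}; idom=n2
  n8: preds {n5,n6}: {n0,n2,n5} ∩ {n0,n2,n6} = {n0,n2}; idom=n2

DF derivation:
  n2←n0: walk · to n0
  n2←n4: walk n4→n2 to n0
  n5←n3: walk n3 to n2
  n5←n4: walk n4 to n2
  n6←n3: walk n3 to n2
  n6←n5: walk n5 to n2
  n8←n5: walk n5 to n2
  n8←n6: walk n6 to n2
  n0 → ∅
  n1 → ∅
  n2 → {n2}
  n3 → {n5,n6}
  n4 → {n2,n5}
  n5 → {n6,n8}
  n6 → {n8}
  n7 → ∅
  n8 → ∅

DF(n6) = ["n8"]

Answer: ["n8"]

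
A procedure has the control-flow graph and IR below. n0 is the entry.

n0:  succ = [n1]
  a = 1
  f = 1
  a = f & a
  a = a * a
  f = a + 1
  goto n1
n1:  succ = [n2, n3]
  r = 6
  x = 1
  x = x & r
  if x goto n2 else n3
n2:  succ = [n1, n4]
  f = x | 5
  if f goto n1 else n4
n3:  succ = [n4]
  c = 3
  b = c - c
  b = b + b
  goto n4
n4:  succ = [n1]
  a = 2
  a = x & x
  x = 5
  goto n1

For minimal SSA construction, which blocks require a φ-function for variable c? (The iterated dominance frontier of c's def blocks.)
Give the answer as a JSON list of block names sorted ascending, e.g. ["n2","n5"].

idom tree: n1←n0 n2←n1 n3←n1 n4←n1
Dom at joins:
  n1: preds {n0,n2,n4}: {n0} ∩ {n0,n1,n2} ∩ {n0,n1,n4} = {n0}; idom=n0
  n4: preds {n2,n3}: {n0,n1,n2} ∩ {n0,n1,n3} = {n0,n1}; idom=n1

DF derivation:
  join n1 pred n0: · stop@n0
  join n1 pred n2: n2→n1 stop@n0
  join n1 pred n4: n4→n1 stop@n0
  join n4 pred n2: n2 stop@n1
  join n4 pred n3: n3 stop@n1
  n0: DF=∅
  n1: DF={n1}
  n2: DF={n1,n4}
  n3: DF={n4}
  n4: DF={n1}

φ for c: defs {n3}
  DF⁺ = {n1,n4}

Answer: ["n1", "n4"]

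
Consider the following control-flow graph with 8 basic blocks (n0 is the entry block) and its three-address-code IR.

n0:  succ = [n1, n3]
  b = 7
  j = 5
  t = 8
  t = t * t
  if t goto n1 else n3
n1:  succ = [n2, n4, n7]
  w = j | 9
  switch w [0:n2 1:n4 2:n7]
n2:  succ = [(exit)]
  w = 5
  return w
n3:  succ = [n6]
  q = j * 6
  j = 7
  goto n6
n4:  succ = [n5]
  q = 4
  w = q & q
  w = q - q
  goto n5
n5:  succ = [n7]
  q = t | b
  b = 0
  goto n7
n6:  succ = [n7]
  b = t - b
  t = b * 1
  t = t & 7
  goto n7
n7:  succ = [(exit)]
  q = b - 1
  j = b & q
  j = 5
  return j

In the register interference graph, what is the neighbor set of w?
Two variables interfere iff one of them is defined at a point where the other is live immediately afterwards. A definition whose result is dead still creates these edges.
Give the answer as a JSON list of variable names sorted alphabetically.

def/use:
  n0: {b,j,t} / ∅
  n1: {w} / {j}
  n2: {w} / ∅
  n3: {j,q} / {j}
  n4: {q,w} / ∅
  n5: {b,q} / {b,t}
  n6: {b,t} / {b,t}
  n7: {j,q} / {b}

Live sets:
  n0 li=∅ lo={b,j,t}
  n1 li={b,j,t} lo={b,t}
  n2 li=∅ lo=∅
  n3 li={b,j,t} lo={b,t}
  n4 li={b,t} lo={b,t}
  n5 li={b,t} lo={b}
  n6 li={b,t} lo={b}
  n7 li={b} lo=∅

Conflict graph:
  b: {j,q,t,w}
  j: {b,t}
  q: {b,t,w}
  t: {b,j,q,w}
  w: {b,q,t}

N(w) = ["b", "q", "t"]

Answer: ["b", "q", "t"]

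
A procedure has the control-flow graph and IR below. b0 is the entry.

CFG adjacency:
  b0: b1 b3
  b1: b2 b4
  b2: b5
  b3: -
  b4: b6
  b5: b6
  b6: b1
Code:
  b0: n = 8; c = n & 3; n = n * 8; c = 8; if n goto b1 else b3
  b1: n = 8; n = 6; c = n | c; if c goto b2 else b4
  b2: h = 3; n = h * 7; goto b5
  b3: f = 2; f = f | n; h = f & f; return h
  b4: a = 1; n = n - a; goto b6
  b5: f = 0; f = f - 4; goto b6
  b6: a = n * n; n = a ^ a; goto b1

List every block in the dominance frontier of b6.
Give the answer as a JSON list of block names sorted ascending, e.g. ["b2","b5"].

Answer: ["b1"]

Working:
idom tree: b1←b0 b2←b1 b3←b0 b4←b1 b5←b2 b6←b1
Join-block Dom:
  b1: preds {b0,b6}: {b0} ∩ {b0,b1,b6} = {b0}; idom=b0
  b6: preds {b4,b5}: {b0,b1,b4} ∩ {b0,b1,b2,b5} = {b0,b1}; idom=b1

DF walk-up:
  join b1 pred b0: · stop@b0
  join b1 pred b6: b6→b1 stop@b0
  join b6 pred b4: b4 stop@b1
  join b6 pred b5: b5→b2 stop@b1
  b0 → ∅
  b1 → {b1}
  b2 → {b6}
  b3 → ∅
  b4 → {b6}
  b5 → {b6}
  b6 → {b1}

DF(b6) = ["b1"]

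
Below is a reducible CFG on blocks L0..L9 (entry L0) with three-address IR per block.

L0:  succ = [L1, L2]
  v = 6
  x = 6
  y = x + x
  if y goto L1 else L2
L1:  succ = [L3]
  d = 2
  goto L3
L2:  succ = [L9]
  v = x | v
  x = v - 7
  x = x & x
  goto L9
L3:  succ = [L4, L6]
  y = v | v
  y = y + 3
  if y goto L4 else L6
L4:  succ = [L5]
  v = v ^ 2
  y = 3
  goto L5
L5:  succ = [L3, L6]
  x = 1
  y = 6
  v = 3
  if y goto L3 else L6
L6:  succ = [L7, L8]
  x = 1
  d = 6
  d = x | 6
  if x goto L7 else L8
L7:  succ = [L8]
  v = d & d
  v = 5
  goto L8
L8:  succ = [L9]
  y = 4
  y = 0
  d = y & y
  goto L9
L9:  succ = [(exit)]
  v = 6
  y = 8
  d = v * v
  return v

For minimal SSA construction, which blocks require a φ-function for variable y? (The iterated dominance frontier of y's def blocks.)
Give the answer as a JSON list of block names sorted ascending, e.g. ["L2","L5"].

idom tree: L1←L0 L2←L0 L3←L1 L4←L3 L5←L4 L6←L3 L7←L6 L8←L6 L9←L0
Join-block Dom:
  L3: preds {L1,L5}: {L0,L1} ∩ {L0,L1,L3,L4,L5} = {L0,L1}; idom=L1
  L6: preds {L3,L5}: {L0,L1,L3} ∩ {L0,L1,L3,L4,L5} = {L0,L1,L3}; idom=L3
  L8: preds {L6,L7}: {L0,L1,L3,L6} ∩ {L0,L1,L3,L6,L7} = {L0,L1,L3,L6}; idom=L6
  L9: preds {L2,L8}: {L0,L2} ∩ {L0,L1,L3,L6,L8} = {L0}; idom=L0

Frontier:
  L3←L1: walk · to L1
  L3←L5: walk L5→L4→L3 to L1
  L6←L3: walk · to L3
  L6←L5: walk L5→L4 to L3
  L8←L6: walk · to L6
  L8←L7: walk L7 to L6
  L9←L2: walk L2 to L0
  L9←L8: walk L8→L6→L3→L1 to L0
  L0: DF=∅
  L1: DF={L9}
  L2: DF={L9}
  L3: DF={L3,L9}
  L4: DF={L3,L6}
  L5: DF={L3,L6}
  L6: DF={L9}
  L7: DF={L8}
  L8: DF={L9}
  L9: DF=∅

φ for y: defs {L0,L3,L4,L5,L8,L9}
  DF⁺ = {L3,L6,L9}

Answer: ["L3", "L6", "L9"]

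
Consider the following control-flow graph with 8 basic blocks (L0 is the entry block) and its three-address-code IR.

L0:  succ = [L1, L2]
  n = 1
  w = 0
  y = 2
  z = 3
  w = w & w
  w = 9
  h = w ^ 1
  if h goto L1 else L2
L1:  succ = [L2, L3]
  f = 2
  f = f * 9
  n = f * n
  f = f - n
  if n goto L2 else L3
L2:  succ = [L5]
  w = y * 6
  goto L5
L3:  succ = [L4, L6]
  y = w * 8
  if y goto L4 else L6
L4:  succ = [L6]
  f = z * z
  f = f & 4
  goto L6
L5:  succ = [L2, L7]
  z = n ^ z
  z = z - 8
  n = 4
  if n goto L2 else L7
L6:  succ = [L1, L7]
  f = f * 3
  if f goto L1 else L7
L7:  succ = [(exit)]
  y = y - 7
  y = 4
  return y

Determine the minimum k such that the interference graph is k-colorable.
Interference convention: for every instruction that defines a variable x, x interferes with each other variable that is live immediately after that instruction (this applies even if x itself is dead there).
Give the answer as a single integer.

Block summaries:
  L0: def={h,n,w,y,z} ue=∅
  L1: def={f,n} ue={n}
  L2: def={w} ue={y}
  L3: def={y} ue={w}
  L4: def={f} ue={z}
  L5: def={n,z} ue={n,z}
  L6: def={f} ue={f}
  L7: def={y} ue={y}

Live sets:
  live L0: ∅→{n,w,y,z}
  live L1: {n,w,y,z}→{f,n,w,y,z}
  live L2: {n,y,z}→{n,y,z}
  live L3: {f,n,w,z}→{f,n,w,y,z}
  live L4: {n,w,y,z}→{f,n,w,y,z}
  live L5: {n,y,z}→{n,y,z}
  live L6: {f,n,w,y,z}→{n,w,y,z}
  live L7: {y}→∅

Interfere edges:
  f — {n,w,y,z}
  h — {n,w,y,z}
  n — {f,h,w,y,z}
  w — {f,h,n,y,z}
  y — {f,h,n,w,z}
  z — {f,h,n,w,y}

Chromatic number:
  lower bound: {f,n,w,y,z} mutually conflict ⇒ χ ≥ 5
  5-colouring: R0={n}  R1={w}  R2={y}  R3={z}  R4={f,h}
  χ = 5

Answer: 5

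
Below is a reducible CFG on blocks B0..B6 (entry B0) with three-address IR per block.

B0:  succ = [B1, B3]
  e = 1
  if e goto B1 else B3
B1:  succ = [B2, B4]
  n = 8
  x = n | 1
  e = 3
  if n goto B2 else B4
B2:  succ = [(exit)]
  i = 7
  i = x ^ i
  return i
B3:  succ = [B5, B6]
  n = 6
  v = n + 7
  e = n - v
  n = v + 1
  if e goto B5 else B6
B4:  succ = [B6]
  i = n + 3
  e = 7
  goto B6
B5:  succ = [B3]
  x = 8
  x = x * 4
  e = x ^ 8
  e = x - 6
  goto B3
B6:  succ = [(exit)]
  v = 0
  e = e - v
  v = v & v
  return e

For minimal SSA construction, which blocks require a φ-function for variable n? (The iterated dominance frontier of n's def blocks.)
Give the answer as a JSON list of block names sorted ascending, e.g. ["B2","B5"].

idom tree: B1←B0 B2←B1 B3←B0 B4←B1 B5←B3 B6←B0
Join-block Dom:
  B3: preds {B0,B5}: {B0} ∩ {B0,B3,B5} = {B0}; idom=B0
  B6: preds {B3,B4}: {B0,B3} ∩ {B0,B1,B4} = {B0}; idom=B0

DF walk-up:
  B3←B0: walk · to B0
  B3←B5: walk B5→B3 to B0
  B6←B3: walk B3 to B0
  B6←B4: walk B4→B1 to B0
  B0 → ∅
  B1 → {B6}
  B2 → ∅
  B3 → {B3,B6}
  B4 → {B6}
  B5 → {B3}
  B6 → ∅

φ for n: defs {B1,B3}
  DF⁺ = {B3,B6}

Answer: ["B3", "B6"]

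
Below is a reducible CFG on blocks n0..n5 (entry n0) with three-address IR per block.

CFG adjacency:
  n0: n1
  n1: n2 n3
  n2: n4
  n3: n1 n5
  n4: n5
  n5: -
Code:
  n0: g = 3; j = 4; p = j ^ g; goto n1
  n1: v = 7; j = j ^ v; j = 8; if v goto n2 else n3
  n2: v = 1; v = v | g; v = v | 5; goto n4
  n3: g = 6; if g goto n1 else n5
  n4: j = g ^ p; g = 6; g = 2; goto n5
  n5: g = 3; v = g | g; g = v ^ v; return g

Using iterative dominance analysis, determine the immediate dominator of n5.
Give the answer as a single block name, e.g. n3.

Answer: n1

Analysis:
idom tree: n1←n0 n2←n1 n3←n1 n4←n2 n5←n1
Join-block Dom:
  n1: preds {n0,n3}: {n0} ∩ {n0,n1,n3} = {n0}; idom=n0
  n5: preds {n3,n4}: {n0,n1,n3} ∩ {n0,n1,n2,n4} = {n0,n1}; idom=n1

idom(n5) = n1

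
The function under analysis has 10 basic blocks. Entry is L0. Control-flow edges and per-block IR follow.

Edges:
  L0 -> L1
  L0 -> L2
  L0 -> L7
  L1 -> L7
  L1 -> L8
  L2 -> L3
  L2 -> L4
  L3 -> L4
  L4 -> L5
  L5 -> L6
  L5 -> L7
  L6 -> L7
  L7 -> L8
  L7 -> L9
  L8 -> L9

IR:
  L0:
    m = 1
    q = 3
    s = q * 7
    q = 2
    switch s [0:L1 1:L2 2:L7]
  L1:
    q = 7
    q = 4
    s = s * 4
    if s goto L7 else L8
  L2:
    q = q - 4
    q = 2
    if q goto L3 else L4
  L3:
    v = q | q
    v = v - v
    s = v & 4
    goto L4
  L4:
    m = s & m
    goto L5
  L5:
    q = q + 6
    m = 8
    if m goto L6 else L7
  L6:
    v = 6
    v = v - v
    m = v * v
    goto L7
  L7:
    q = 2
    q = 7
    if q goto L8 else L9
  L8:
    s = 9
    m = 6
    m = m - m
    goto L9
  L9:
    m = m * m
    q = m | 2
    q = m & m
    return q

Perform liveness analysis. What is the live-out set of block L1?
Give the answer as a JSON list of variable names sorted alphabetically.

def/use:
  L0: def={m,q,s} ue=∅
  L1: def={q,s} ue={s}
  L2: def={q} ue={q}
  L3: def={s,v} ue={q}
  L4: def={m} ue={m,s}
  L5: def={m,q} ue={q}
  L6: def={m,v} ue=∅
  L7: def={q} ue=∅
  L8: def={m,s} ue=∅
  L9: def={m,q} ue={m}

Live sets:
  L0: in=∅ out={m,q,s}
  L1: in={m,s} out={m}
  L2: in={m,q,s} out={m,q,s}
  L3: in={m,q} out={m,q,s}
  L4: in={m,q,s} out={q}
  L5: in={q} out={m}
  L6: in=∅ out={m}
  L7: in={m} out={m}
  L8: in=∅ out={m}
  L9: in={m} out=∅

live-out(L1) = ["m"]

Answer: ["m"]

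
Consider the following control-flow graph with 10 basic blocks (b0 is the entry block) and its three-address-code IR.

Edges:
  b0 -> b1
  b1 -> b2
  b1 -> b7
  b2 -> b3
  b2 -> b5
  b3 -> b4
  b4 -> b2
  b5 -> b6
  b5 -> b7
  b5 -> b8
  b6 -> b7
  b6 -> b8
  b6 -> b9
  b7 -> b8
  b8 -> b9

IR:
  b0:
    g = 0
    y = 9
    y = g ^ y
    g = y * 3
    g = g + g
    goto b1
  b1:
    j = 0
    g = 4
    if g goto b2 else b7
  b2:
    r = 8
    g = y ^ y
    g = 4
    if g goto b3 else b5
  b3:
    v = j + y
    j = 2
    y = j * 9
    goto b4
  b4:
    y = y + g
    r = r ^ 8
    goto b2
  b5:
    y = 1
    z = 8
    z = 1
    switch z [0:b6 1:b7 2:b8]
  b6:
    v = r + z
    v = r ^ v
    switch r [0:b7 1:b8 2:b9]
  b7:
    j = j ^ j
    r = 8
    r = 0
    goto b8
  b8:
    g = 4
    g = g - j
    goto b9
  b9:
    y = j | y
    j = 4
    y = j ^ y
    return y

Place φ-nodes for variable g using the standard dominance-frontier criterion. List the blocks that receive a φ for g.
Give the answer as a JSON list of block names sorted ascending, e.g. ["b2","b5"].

Answer: ["b2", "b7", "b8", "b9"]

Working:
idom tree: b1←b0 b2←b1 b3←b2 b4←b3 b5←b2 b6←b5 b7←b1 b8←b1 b9←b1
Join-block Dom:
  b2: preds {b1,b4}: {b0,b1} ∩ {b0,b1,b2,b3,b4} = {b0,b1}; idom=b1
  b7: preds {b1,b5,b6}: {b0,b1} ∩ {b0,b1,b2,b5} ∩ {b0,b1,b2,b5,b6} = {b0,b1}; idom=b1
  b8: preds {b5,b6,b7}: {b0,b1,b2,b5} ∩ {b0,b1,b2,b5,b6} ∩ {b0,b1,b7} = {b0,b1}; idom=b1
  b9: preds {b6,b8}: {b0,b1,b2,b5,b6} ∩ {b0,b1,b8} = {b0,b1}; idom=b1

Frontier:
  join b2 pred b1: · stop@b1
  join b2 pred b4: b4→b3→b2 stop@b1
  join b7 pred b1: · stop@b1
  join b7 pred b5: b5→b2 stop@b1
  join b7 pred b6: b6→b5→b2 stop@b1
  join b8 pred b5: b5→b2 stop@b1
  join b8 pred b6: b6→b5→b2 stop@b1
  join b8 pred b7: b7 stop@b1
  join b9 pred b6: b6→b5→b2 stop@b1
  join b9 pred b8: b8 stop@b1
  b0 → ∅
  b1 → ∅
  b2 → {b2,b7,b8,b9}
  b3 → {b2}
  b4 → {b2}
  b5 → {b7,b8,b9}
  b6 → {b7,b8,b9}
  b7 → {b8}
  b8 → {b9}
  b9 → ∅

φ for g: defs {b0,b1,b2,b8}
  DF⁺ = {b2,b7,b8,b9}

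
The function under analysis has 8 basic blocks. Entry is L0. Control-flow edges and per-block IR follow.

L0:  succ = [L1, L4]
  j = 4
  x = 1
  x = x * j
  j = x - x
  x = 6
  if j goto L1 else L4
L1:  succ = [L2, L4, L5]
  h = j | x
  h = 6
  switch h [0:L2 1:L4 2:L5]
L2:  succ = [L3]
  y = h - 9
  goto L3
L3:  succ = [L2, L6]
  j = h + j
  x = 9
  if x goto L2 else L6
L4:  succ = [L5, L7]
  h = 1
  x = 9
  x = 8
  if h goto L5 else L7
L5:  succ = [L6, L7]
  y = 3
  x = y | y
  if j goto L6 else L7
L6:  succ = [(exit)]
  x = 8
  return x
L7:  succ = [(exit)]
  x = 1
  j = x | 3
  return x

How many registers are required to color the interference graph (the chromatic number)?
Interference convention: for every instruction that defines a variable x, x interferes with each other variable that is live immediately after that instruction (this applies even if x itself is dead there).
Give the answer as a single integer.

Per-block:
  L0 def {j,x} use ∅
  L1 def {h} use {j,x}
  L2 def {y} use {h}
  L3 def {j,x} use {h,j}
  L4 def {h,x} use ∅
  L5 def {x,y} use {j}
  L6 def {x} use ∅
  L7 def {j,x} use ∅

Backward fixpoint:
  L0 li=∅ lo={j,x}
  L1 li={j,x} lo={h,j}
  L2 li={h,j} lo={h,j}
  L3 li={h,j} lo={h,j}
  L4 li={j} lo={j}
  L5 li={j} lo=∅
  L6 li=∅ lo=∅
  L7 li=∅ lo=∅

Conflict graph:
  h↔{j,x,y}
  j↔{h,x,y}
  x↔{h,j}
  y↔{h,j}

Colouring:
  {h,j,x} pairwise interfere (3-clique) ⇒ χ ≥ 3
  assign h→c0 j→c1 x→c2 y→c2 — no edge inside a register ⇒ χ ≤ 3
  χ = 3

Answer: 3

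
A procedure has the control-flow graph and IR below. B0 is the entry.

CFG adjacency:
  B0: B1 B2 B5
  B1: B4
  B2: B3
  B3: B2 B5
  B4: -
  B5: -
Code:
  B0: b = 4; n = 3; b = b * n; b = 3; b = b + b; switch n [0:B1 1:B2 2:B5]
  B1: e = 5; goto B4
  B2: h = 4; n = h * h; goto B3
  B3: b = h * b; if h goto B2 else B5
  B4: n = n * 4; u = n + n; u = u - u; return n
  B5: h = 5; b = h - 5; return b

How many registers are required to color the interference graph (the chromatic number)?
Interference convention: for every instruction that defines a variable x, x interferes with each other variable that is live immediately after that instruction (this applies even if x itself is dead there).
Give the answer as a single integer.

Answer: 3

Derivation:
Per-block:
  B0: def={b,n} ue=∅
  B1: def={e} ue=∅
  B2: def={h,n} ue=∅
  B3: def={b} ue={b,h}
  B4: def={n,u} ue={n}
  B5: def={b,h} ue=∅

Liveness:
  B0 li=∅ lo={b,n}
  B1 li={n} lo={n}
  B2 li={b} lo={b,h}
  B3 li={b,h} lo={b}
  B4 li={n} lo=∅
  B5 li=∅ lo=∅

Interfere edges:
  b — {h,n}
  e — {n}
  h — {b,n}
  n — {b,e,h,u}
  u — {n}

Chromatic number:
  clique {b,h,n} ⇒ need ≥ 3
  assign b→c1 e→c1 h→c2 n→c0 u→c1 — no edge inside a register ⇒ χ ≤ 3
  χ = 3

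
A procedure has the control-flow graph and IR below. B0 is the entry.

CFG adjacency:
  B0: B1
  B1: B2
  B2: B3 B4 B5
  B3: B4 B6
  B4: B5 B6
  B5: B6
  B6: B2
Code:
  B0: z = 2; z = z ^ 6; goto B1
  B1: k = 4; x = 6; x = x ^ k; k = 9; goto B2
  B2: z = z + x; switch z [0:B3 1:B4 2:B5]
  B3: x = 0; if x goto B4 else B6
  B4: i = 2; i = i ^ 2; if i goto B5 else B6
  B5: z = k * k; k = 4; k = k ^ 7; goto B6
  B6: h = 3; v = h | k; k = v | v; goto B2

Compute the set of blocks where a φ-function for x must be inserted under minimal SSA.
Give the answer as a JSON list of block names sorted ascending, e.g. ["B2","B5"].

Answer: ["B2", "B4", "B5", "B6"]

Working:
idom tree: B1←B0 B2←B1 B3←B2 B4←B2 B5←B2 B6←B2
Dom∩ at merges:
  B2: preds {B1,B6}: {B0,B1} ∩ {B0,B1,B2,B6} = {B0,B1}; idom=B1
  B4: preds {B2,B3}: {B0,B1,B2} ∩ {B0,B1,B2,B3} = {B0,B1,B2}; idom=B2
  B5: preds {B2,B4}: {B0,B1,B2} ∩ {B0,B1,B2,B4} = {B0,B1,B2}; idom=B2
  B6: preds {B3,B4,B5}: {B0,B1,B2,B3} ∩ {B0,B1,B2,B4} ∩ {B0,B1,B2,B5} = {B0,B1,B2}; idom=B2

DF derivation:
  join B2 pred B1: · stop@B1
  join B2 pred B6: B6→B2 stop@B1
  join B4 pred B2: · stop@B2
  join B4 pred B3: B3 stop@B2
  join B5 pred B2: · stop@B2
  join B5 pred B4: B4 stop@B2
  join B6 pred B3: B3 stop@B2
  join B6 pred B4: B4 stop@B2
  join B6 pred B5: B5 stop@B2
  DF(B0)=∅
  DF(B1)=∅
  DF(B2)={B2}
  DF(B3)={B4,B6}
  DF(B4)={B5,B6}
  DF(B5)={B6}
  DF(B6)={B2}

φ for x: defs {B1,B3}
  DF⁺ = {B2,B4,B5,B6}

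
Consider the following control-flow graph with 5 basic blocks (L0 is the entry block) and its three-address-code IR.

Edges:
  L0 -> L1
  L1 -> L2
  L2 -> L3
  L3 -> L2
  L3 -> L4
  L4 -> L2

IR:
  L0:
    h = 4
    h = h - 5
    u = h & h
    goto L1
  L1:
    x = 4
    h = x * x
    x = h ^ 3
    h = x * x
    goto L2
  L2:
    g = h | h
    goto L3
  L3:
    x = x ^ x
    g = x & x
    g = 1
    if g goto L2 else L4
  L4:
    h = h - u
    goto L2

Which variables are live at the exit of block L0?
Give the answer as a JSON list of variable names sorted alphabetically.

Answer: ["u"]

Working:
def/use:
  L0: def={h,u} ue=∅
  L1: def={h,x} ue=∅
  L2: def={g} ue={h}
  L3: def={g,x} ue={x}
  L4: def={h} ue={h,u}

Liveness:
  L0 li=∅ lo={u}
  L1 li={u} lo={h,u,x}
  L2 li={h,u,x} lo={h,u,x}
  L3 li={h,u,x} lo={h,u,x}
  L4 li={h,u,x} lo={h,u,x}

live-out(L0) = ["u"]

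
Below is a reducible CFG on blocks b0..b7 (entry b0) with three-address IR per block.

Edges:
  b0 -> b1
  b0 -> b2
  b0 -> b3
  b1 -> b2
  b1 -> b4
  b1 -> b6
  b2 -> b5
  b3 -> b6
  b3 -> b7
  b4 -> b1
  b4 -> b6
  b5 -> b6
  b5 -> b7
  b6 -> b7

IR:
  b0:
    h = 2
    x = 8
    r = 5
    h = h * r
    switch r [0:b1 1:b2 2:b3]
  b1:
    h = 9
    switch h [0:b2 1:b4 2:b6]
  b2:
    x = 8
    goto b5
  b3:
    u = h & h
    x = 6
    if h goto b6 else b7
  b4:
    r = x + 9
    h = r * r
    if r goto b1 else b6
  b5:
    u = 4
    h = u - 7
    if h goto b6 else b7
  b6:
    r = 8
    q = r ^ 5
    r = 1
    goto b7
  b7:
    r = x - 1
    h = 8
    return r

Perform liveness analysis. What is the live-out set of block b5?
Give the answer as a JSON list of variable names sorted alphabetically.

Answer: ["x"]

Analysis:
Block summaries:
  b0: {h,r,x} / ∅
  b1: {h} / ∅
  b2: {x} / ∅
  b3: {u,x} / {h}
  b4: {h,r} / {x}
  b5: {h,u} / ∅
  b6: {q,r} / ∅
  b7: {h,r} / {x}

Backward fixpoint:
  live b0: ∅→{h,x}
  live b1: {x}→{x}
  live b2: ∅→{x}
  live b3: {h}→{x}
  live b4: {x}→{x}
  live b5: {x}→{x}
  live b6: {x}→{x}
  live b7: {x}→∅

live-out(b5) = ["x"]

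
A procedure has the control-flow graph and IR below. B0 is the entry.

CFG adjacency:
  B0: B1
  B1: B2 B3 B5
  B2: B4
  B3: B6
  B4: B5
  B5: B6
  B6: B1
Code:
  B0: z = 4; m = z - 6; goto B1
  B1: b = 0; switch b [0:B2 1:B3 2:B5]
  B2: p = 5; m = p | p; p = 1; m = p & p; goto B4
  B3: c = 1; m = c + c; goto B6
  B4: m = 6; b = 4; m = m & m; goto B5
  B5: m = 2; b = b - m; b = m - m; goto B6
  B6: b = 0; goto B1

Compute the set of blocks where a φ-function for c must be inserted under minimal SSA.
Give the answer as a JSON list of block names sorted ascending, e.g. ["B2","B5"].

Answer: ["B1", "B6"]

Working:
idom tree: B1←B0 B2←B1 B3←B1 B4←B2 B5←B1 B6←B1
Join-block Dom:
  B1: preds {B0,B6}: {B0} ∩ {B0,B1,B6} = {B0}; idom=B0
  B5: preds {B1,B4}: {B0,B1} ∩ {B0,B1,B2,B4} = {B0,B1}; idom=B1
  B6: preds {B3,B5}: {B0,B1,B3} ∩ {B0,B1,B5} = {B0,B1}; idom=B1

DF walk-up:
  join B1 pred B0: · stop@B0
  join B1 pred B6: B6→B1 stop@B0
  join B5 pred B1: · stop@B1
  join B5 pred B4: B4→B2 stop@B1
  join B6 pred B3: B3 stop@B1
  join B6 pred B5: B5 stop@B1
  DF(B0)=∅
  DF(B1)={B1}
  DF(B2)={B5}
  DF(B3)={B6}
  DF(B4)={B5}
  DF(B5)={B6}
  DF(B6)={B1}

φ for c: defs {B3}
  DF⁺ = {B1,B6}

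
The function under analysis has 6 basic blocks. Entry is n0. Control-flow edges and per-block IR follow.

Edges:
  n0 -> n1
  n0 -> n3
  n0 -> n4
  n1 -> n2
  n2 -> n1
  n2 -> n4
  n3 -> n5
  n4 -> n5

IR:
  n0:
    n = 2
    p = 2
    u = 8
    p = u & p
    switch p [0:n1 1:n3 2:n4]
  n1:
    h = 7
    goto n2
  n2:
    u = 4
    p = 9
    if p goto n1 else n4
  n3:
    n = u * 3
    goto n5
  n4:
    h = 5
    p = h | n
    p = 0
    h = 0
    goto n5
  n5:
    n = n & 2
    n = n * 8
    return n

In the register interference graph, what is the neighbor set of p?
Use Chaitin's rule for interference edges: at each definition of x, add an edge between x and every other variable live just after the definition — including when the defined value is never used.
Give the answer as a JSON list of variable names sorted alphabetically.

Answer: ["n", "u"]

Working:
def/use:
  n0: def={n,p,u} ue=∅
  n1: def={h} ue=∅
  n2: def={p,u} ue=∅
  n3: def={n} ue={u}
  n4: def={h,p} ue={n}
  n5: def={n} ue={n}

Backward fixpoint:
  n0 li=∅ lo={n,u}
  n1 li={n} lo={n}
  n2 li={n} lo={n}
  n3 li={u} lo={n}
  n4 li={n} lo={n}
  n5 li={n} lo=∅

Interference:
  h↔{n}
  n↔{h,p,u}
  p↔{n,u}
  u↔{n,p}

N(p) = ["n", "u"]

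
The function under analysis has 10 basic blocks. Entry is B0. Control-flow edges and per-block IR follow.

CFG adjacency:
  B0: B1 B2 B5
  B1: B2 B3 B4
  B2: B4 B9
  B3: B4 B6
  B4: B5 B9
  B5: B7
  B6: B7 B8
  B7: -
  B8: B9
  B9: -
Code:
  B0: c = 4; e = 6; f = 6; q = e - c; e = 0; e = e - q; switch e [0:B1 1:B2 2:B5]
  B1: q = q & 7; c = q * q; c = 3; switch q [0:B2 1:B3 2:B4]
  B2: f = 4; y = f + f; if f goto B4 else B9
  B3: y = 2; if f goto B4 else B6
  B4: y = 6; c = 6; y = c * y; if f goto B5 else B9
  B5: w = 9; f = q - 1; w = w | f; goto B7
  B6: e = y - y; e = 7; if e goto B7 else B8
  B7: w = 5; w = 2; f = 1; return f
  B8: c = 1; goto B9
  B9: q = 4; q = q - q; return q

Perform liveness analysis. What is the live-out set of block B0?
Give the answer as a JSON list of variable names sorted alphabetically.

Block summaries:
  B0: def={c,e,f,q} ue=∅
  B1: def={c,q} ue={q}
  B2: def={f,y} ue=∅
  B3: def={y} ue={f}
  B4: def={c,y} ue={f}
  B5: def={f,w} ue={q}
  B6: def={e} ue={y}
  B7: def={f,w} ue=∅
  B8: def={c} ue=∅
  B9: def={q} ue=∅

Live sets:
  B0: in=∅ out={f,q}
  B1: in={f,q} out={f,q}
  B2: in={q} out={f,q}
  B3: in={f,q} out={f,q,y}
  B4: in={f,q} out={q}
  B5: in={q} out=∅
  B6: in={y} out=∅
  B7: in=∅ out=∅
  B8: in=∅ out=∅
  B9: in=∅ out=∅

live-out(B0) = ["f", "q"]

Answer: ["f", "q"]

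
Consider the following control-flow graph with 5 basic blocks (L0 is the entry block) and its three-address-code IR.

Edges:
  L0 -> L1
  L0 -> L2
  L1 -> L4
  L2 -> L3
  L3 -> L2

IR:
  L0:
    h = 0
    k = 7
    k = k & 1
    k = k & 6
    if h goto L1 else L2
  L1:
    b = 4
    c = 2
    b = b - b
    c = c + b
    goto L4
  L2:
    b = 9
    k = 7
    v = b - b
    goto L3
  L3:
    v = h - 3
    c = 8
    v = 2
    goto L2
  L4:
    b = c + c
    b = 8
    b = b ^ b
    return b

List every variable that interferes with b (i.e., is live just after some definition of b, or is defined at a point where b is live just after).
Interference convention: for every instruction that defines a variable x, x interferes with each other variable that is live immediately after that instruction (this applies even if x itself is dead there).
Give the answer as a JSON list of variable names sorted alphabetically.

Answer: ["c", "h", "k"]

Working:
Per-block:
  L0 def {h,k} use ∅
  L1 def {b,c} use ∅
  L2 def {b,k,v} use ∅
  L3 def {c,v} use {h}
  L4 def {b} use {c}

Backward fixpoint:
  L0: in=∅ out={h}
  L1: in=∅ out={c}
  L2: in={h} out={h}
  L3: in={h} out={h}
  L4: in={c} out=∅

Conflict graph:
  b — {c,h,k}
  c — {b,h}
  h — {b,c,k,v}
  k — {b,h}
  v — {h}

N(b) = ["c", "h", "k"]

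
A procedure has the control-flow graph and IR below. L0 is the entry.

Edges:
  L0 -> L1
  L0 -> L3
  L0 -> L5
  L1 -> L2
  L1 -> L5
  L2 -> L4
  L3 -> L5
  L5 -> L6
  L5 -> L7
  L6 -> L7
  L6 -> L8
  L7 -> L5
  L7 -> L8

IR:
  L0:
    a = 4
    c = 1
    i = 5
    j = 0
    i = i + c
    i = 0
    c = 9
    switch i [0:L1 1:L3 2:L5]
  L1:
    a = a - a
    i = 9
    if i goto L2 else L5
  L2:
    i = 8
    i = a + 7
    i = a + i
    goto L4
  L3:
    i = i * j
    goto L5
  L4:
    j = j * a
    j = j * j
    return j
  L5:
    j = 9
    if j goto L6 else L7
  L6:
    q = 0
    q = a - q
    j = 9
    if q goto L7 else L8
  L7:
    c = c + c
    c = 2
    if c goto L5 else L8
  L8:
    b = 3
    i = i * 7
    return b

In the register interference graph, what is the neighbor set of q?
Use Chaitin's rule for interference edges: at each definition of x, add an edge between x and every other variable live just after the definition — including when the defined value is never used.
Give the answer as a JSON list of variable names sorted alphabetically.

def/use:
  L0 def {a,c,i,j} use ∅
  L1 def {a,i} use {a}
  L2 def {i} use {a}
  L3 def {i} use {i,j}
  L4 def {j} use {a,j}
  L5 def {j} use ∅
  L6 def {j,q} use {a}
  L7 def {c} use {c}
  L8 def {b,i} use {i}

Backward fixpoint:
  L0 li=∅ lo={a,c,i,j}
  L1 li={a,c,j} lo={a,c,i,j}
  L2 li={a,j} lo={a,j}
  L3 li={a,c,i,j} lo={a,c,i}
  L4 li={a,j} lo=∅
  L5 li={a,c,i} lo={a,c,i}
  L6 li={a,c,i} lo={a,c,i}
  L7 li={a,c,i} lo={a,c,i}
  L8 li={i} lo=∅

Interference:
  a: {c,i,j,q}
  b: {i}
  c: {a,i,j,q}
  i: {a,b,c,j,q}
  j: {a,c,i,q}
  q: {a,c,i,j}

N(q) = ["a", "c", "i", "j"]

Answer: ["a", "c", "i", "j"]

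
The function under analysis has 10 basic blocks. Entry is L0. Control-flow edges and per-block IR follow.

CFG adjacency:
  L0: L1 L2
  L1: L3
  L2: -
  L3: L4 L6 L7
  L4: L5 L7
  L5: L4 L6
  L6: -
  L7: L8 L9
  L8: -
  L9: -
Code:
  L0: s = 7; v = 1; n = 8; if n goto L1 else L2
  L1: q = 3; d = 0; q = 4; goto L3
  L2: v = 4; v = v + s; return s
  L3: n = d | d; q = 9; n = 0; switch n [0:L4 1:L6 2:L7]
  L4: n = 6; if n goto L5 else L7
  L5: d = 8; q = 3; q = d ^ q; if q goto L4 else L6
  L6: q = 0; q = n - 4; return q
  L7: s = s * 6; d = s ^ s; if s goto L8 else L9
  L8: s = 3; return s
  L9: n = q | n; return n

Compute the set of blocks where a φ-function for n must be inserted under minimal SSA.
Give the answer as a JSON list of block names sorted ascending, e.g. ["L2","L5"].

Answer: ["L4", "L6", "L7"]

Working:
idom tree: L1←L0 L2←L0 L3←L1 L4←L3 L5←L4 L6←L3 L7←L3 L8←L7 L9←L7
Join-block Dom:
  L4: preds {L3,L5}: {L0,L1,L3} ∩ {L0,L1,L3,L4,L5} = {L0,L1,L3}; idom=L3
  L6: preds {L3,L5}: {L0,L1,L3} ∩ {L0,L1,L3,L4,L5} = {L0,L1,L3}; idom=L3
  L7: preds {L3,L4}: {L0,L1,L3} ∩ {L0,L1,L3,L4} = {L0,L1,L3}; idom=L3

Frontier:
  join L4 pred L3: · stop@L3
  join L4 pred L5: L5→L4 stop@L3
  join L6 pred L3: · stop@L3
  join L6 pred L5: L5→L4 stop@L3
  join L7 pred L3: · stop@L3
  join L7 pred L4: L4 stop@L3
  L0 → ∅
  L1 → ∅
  L2 → ∅
  L3 → ∅
  L4 → {L4,L6,L7}
  L5 → {L4,L6}
  L6 → ∅
  L7 → ∅
  L8 → ∅
  L9 → ∅

φ for n: defs {L0,L3,L4,L9}
  DF⁺ = {L4,L6,L7}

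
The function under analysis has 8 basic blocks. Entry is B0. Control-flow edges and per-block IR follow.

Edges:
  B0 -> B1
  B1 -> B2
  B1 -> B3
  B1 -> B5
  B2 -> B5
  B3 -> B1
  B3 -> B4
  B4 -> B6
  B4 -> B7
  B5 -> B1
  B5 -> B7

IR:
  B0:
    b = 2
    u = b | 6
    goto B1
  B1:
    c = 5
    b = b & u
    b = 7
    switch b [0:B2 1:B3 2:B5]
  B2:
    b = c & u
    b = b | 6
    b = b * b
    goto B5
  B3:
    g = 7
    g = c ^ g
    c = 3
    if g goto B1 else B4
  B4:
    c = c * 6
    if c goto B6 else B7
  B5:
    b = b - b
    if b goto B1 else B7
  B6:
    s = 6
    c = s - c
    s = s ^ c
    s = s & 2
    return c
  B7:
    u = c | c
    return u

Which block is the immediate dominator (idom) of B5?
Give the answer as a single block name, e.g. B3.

Answer: B1

Derivation:
idom tree: B1←B0 B2←B1 B3←B1 B4←B3 B5←B1 B6←B4 B7←B1
Dom∩ at merges:
  B1: preds {B0,B3,B5}: {B0} ∩ {B0,B1,B3} ∩ {B0,B1,B5} = {B0}; idom=B0
  B5: preds {B1,B2}: {B0,B1} ∩ {B0,B1,B2} = {B0,B1}; idom=B1
  B7: preds {B4,B5}: {B0,B1,B3,B4} ∩ {B0,B1,B5} = {B0,B1}; idom=B1

idom(B5) = B1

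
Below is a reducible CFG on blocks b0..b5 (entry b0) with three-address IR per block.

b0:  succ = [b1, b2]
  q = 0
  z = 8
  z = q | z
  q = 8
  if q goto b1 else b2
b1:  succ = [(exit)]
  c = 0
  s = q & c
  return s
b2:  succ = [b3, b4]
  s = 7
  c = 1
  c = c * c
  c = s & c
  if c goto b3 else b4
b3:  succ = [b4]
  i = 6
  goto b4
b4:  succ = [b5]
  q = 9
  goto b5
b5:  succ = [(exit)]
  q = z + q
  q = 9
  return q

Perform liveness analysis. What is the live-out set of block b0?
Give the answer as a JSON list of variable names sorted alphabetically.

Per-block:
  b0 def {q,z} use ∅
  b1 def {c,s} use {q}
  b2 def {c,s} use ∅
  b3 def {i} use ∅
  b4 def {q} use ∅
  b5 def {q} use {q,z}

Live sets:
  b0 li=∅ lo={q,z}
  b1 li={q} lo=∅
  b2 li={z} lo={z}
  b3 li={z} lo={z}
  b4 li={z} lo={q,z}
  b5 li={q,z} lo=∅

live-out(b0) = ["q", "z"]

Answer: ["q", "z"]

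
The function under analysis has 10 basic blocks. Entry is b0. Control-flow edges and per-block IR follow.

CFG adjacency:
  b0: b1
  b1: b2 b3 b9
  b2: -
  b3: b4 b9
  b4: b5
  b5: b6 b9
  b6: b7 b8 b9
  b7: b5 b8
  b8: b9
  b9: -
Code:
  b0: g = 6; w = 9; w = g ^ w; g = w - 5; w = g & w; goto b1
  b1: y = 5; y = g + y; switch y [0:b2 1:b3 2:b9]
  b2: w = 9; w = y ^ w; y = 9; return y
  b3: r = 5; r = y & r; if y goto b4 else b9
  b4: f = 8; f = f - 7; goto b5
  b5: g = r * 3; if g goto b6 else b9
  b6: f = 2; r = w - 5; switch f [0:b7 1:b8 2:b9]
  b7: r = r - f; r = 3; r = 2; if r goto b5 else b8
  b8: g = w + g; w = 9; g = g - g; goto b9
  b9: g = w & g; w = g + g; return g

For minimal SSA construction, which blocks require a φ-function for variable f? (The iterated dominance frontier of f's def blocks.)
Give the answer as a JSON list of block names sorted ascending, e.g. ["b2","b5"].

idom tree: b1←b0 b2←b1 b3←b1 b4←b3 b5←b4 b6←b5 b7←b6 b8←b6 b9←b1
Dom∩ at merges:
  b5: preds {b4,b7}: {b0,b1,b3,b4} ∩ {b0,b1,b3,b4,b5,b6,b7} = {b0,b1,b3,b4}; idom=b4
  b8: preds {b6,b7}: {b0,b1,b3,b4,b5,b6} ∩ {b0,b1,b3,b4,b5,b6,b7} = {b0,b1,b3,b4,b5,b6}; idom=b6
  b9: preds {b1,b3,b5,b6,b8}: {b0,b1} ∩ {b0,b1,b3} ∩ {b0,b1,b3,b4,b5} ∩ {b0,b1,b3,b4,b5,b6} ∩ {b0,b1,b3,b4,b5,b6,b8} = {b0,b1}; idom=b1

Frontier:
  b5←b4: walk · to b4
  b5←b7: walk b7→b6→b5 to b4
  b8←b6: walk · to b6
  b8←b7: walk b7 to b6
  b9←b1: walk · to b1
  b9←b3: walk b3 to b1
  b9←b5: walk b5→b4→b3 to b1
  b9←b6: walk b6→b5→b4→b3 to b1
  b9←b8: walk b8→b6→b5→b4→b3 to b1
  DF(b0)=∅
  DF(b1)=∅
  DF(b2)=∅
  DF(b3)={b9}
  DF(b4)={b9}
  DF(b5)={b5,b9}
  DF(b6)={b5,b9}
  DF(b7)={b5,b8}
  DF(b8)={b9}
  DF(b9)=∅

φ for f: defs {b4,b6}
  DF⁺ = {b5,b9}

Answer: ["b5", "b9"]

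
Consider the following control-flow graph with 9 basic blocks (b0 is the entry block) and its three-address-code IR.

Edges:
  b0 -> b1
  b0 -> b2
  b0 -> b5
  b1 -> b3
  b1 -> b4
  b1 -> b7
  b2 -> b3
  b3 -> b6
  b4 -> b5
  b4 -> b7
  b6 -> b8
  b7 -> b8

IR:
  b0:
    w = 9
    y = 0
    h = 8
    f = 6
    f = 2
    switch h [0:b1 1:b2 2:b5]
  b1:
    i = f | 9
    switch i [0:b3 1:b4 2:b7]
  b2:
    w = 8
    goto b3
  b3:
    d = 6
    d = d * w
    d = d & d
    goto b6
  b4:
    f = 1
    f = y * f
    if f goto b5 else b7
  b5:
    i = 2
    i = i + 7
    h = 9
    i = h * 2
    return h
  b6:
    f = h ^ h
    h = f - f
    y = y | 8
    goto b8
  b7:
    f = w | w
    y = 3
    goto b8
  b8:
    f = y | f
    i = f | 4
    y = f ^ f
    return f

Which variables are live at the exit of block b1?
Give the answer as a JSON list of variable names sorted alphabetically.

def/use:
  b0: {f,h,w,y} / ∅
  b1: {i} / {f}
  b2: {w} / ∅
  b3: {d} / {w}
  b4: {f} / {y}
  b5: {h,i} / ∅
  b6: {f,h,y} / {h,y}
  b7: {f,y} / {w}
  b8: {f,i,y} / {f,y}

Live sets:
  b0 li=∅ lo={f,h,w,y}
  b1 li={f,h,w,y} lo={h,w,y}
  b2 li={h,y} lo={h,w,y}
  b3 li={h,w,y} lo={h,y}
  b4 li={w,y} lo={w}
  b5 li=∅ lo=∅
  b6 li={h,y} lo={f,y}
  b7 li={w} lo={f,y}
  b8 li={f,y} lo=∅

live-out(b1) = ["h", "w", "y"]

Answer: ["h", "w", "y"]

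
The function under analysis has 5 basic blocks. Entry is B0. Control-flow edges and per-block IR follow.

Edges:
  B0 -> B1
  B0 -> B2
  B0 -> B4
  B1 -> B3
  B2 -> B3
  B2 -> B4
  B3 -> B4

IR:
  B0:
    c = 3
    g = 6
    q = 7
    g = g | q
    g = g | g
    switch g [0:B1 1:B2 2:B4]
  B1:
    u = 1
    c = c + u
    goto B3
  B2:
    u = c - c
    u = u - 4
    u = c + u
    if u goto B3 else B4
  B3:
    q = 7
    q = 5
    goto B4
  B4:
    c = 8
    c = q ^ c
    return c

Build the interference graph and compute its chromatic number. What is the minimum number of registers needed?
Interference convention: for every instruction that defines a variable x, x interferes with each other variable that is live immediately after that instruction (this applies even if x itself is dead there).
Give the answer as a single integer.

Answer: 3

Derivation:
Per-block:
  B0: {c,g,q} / ∅
  B1: {c,u} / {c}
  B2: {u} / {c}
  B3: {q} / ∅
  B4: {c} / {q}

Liveness:
  B0 li=∅ lo={c,q}
  B1 li={c} lo=∅
  B2 li={c,q} lo={q}
  B3 li=∅ lo={q}
  B4 li={q} lo=∅

Interfere edges:
  c: {g,q,u}
  g: {c,q}
  q: {c,g,u}
  u: {c,q}

Colouring:
  {c,g,q} pairwise interfere (3-clique) ⇒ χ ≥ 3
  3-colouring: r0={c}  r1={q}  r2={g,u}
  χ = 3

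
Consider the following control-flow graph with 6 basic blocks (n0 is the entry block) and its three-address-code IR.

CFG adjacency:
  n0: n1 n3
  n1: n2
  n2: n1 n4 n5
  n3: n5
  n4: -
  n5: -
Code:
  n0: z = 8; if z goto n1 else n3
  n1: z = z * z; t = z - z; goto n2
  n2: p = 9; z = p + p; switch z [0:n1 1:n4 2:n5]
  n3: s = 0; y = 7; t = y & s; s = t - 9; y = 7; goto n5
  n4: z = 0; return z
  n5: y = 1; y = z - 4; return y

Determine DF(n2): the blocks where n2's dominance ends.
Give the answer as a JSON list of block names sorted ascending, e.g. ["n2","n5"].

Answer: ["n1", "n5"]

Analysis:
idom tree: n1←n0 n2←n1 n3←n0 n4←n2 n5←n0
Dom at joins:
  n1: preds {n0,n2}: {n0} ∩ {n0,n1,n2} = {n0}; idom=n0
  n5: preds {n2,n3}: {n0,n1,n2} ∩ {n0,n3} = {n0}; idom=n0

Frontier:
  join n1 pred n0: · stop@n0
  join n1 pred n2: n2→n1 stop@n0
  join n5 pred n2: n2→n1 stop@n0
  join n5 pred n3: n3 stop@n0
  n0 → ∅
  n1 → {n1,n5}
  n2 → {n1,n5}
  n3 → {n5}
  n4 → ∅
  n5 → ∅

DF(n2) = ["n1", "n5"]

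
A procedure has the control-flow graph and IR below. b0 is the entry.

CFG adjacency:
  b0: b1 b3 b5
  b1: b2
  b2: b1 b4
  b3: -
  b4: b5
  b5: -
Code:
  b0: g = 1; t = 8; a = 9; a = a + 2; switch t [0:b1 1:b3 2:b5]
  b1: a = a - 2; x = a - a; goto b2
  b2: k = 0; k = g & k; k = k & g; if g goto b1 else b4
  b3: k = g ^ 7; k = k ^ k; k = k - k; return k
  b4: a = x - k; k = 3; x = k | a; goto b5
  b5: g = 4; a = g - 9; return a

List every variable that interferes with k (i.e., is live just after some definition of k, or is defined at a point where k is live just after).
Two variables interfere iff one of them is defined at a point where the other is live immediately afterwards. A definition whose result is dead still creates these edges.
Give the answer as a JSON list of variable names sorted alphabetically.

Block summaries:
  b0 def {a,g,t} use ∅
  b1 def {a,x} use {a}
  b2 def {k} use {g}
  b3 def {k} use {g}
  b4 def {a,k,x} use {k,x}
  b5 def {a,g} use ∅

Liveness:
  live b0: ∅→{a,g}
  live b1: {a,g}→{a,g,x}
  live b2: {a,g,x}→{a,g,k,x}
  live b3: {g}→∅
  live b4: {k,x}→∅
  live b5: ∅→∅

Interference:
  a — {g,k,t,x}
  g — {a,k,t,x}
  k — {a,g,x}
  t — {a,g}
  x — {a,g,k}

N(k) = ["a", "g", "x"]

Answer: ["a", "g", "x"]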